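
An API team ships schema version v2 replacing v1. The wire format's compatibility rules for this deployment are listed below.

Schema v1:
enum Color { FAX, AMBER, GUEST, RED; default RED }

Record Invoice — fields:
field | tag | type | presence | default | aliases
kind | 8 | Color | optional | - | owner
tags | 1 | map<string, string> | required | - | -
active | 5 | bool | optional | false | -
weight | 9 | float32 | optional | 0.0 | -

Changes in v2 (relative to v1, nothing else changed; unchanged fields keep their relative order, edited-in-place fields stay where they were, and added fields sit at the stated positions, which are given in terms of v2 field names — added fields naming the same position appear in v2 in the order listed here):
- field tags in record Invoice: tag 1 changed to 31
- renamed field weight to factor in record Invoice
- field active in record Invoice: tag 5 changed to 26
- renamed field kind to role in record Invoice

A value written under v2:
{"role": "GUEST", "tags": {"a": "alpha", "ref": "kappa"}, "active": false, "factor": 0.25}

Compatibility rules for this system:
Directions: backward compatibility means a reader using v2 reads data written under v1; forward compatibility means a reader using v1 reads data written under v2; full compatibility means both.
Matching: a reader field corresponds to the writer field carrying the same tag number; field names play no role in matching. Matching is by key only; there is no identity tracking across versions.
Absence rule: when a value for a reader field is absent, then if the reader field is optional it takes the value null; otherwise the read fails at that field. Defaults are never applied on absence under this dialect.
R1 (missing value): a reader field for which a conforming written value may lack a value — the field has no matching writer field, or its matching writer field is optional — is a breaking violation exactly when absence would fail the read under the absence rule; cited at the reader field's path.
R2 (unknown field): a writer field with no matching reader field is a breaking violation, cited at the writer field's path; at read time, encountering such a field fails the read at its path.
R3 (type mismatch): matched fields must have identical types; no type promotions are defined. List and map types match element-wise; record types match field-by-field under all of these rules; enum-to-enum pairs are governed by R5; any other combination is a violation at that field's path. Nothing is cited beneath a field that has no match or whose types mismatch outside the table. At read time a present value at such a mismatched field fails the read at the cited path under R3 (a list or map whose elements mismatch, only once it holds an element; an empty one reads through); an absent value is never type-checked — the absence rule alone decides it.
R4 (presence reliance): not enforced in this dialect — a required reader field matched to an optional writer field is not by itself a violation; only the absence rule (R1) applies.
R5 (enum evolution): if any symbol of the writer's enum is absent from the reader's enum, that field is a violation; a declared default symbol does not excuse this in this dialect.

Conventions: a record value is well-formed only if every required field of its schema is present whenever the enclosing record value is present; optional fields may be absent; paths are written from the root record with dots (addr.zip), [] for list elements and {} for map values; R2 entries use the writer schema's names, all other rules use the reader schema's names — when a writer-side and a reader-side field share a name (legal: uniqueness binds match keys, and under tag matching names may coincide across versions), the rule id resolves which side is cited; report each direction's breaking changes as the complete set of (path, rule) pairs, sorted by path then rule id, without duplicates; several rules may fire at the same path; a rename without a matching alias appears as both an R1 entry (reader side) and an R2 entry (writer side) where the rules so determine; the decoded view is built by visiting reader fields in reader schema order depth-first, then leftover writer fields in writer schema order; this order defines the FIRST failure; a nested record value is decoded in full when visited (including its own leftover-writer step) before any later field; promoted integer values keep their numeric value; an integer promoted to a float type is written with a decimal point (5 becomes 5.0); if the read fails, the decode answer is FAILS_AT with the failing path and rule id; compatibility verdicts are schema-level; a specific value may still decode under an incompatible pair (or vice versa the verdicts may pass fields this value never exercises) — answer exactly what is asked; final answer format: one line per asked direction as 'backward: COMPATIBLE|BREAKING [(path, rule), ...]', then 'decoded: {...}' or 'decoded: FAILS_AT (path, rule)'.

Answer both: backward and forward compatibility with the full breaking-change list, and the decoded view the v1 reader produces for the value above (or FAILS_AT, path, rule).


backward: BREAKING [(active, R2), (tags, R1), (tags, R2)]; forward: BREAKING [(active, R2), (tags, R1), (tags, R2)]; decoded: FAILS_AT (tags, R1)

in Invoice below, arrows point writer -> reader
backward on Invoice — v2 reading data written by v1:
  writer optional, Color -> Color: reader role maps from writer kind
  no writer field matches reader tags
  no writer field matches reader active
  writer optional, float32 -> float32: reader factor maps from writer weight
  writer field tags has no reader counterpart
  writer field active has no reader counterpart
  breaking: (active, R2)
  breaking: (tags, R1)
  breaking: (tags, R2)
  => backward verdict for Invoice: BREAKING, 3 violation(s)
forward on Invoice — v1 reading data written by v2:
  writer optional, Color -> Color: reader kind maps from writer role
  no writer field matches reader tags
  no writer field matches reader active
  writer optional, float32 -> float32: reader weight maps from writer factor
  writer field tags has no reader counterpart
  writer field active has no reader counterpart
  breaking: (active, R2)
  breaking: (tags, R1)
  breaking: (tags, R2)
  => forward verdict for Invoice: BREAKING, 3 violation(s)
decode walk for Invoice under reader schema v1:
  kind := "GUEST" (from writer role)
  read fails at tags under R1 (no fill)
  => FAILS_AT (tags, R1)


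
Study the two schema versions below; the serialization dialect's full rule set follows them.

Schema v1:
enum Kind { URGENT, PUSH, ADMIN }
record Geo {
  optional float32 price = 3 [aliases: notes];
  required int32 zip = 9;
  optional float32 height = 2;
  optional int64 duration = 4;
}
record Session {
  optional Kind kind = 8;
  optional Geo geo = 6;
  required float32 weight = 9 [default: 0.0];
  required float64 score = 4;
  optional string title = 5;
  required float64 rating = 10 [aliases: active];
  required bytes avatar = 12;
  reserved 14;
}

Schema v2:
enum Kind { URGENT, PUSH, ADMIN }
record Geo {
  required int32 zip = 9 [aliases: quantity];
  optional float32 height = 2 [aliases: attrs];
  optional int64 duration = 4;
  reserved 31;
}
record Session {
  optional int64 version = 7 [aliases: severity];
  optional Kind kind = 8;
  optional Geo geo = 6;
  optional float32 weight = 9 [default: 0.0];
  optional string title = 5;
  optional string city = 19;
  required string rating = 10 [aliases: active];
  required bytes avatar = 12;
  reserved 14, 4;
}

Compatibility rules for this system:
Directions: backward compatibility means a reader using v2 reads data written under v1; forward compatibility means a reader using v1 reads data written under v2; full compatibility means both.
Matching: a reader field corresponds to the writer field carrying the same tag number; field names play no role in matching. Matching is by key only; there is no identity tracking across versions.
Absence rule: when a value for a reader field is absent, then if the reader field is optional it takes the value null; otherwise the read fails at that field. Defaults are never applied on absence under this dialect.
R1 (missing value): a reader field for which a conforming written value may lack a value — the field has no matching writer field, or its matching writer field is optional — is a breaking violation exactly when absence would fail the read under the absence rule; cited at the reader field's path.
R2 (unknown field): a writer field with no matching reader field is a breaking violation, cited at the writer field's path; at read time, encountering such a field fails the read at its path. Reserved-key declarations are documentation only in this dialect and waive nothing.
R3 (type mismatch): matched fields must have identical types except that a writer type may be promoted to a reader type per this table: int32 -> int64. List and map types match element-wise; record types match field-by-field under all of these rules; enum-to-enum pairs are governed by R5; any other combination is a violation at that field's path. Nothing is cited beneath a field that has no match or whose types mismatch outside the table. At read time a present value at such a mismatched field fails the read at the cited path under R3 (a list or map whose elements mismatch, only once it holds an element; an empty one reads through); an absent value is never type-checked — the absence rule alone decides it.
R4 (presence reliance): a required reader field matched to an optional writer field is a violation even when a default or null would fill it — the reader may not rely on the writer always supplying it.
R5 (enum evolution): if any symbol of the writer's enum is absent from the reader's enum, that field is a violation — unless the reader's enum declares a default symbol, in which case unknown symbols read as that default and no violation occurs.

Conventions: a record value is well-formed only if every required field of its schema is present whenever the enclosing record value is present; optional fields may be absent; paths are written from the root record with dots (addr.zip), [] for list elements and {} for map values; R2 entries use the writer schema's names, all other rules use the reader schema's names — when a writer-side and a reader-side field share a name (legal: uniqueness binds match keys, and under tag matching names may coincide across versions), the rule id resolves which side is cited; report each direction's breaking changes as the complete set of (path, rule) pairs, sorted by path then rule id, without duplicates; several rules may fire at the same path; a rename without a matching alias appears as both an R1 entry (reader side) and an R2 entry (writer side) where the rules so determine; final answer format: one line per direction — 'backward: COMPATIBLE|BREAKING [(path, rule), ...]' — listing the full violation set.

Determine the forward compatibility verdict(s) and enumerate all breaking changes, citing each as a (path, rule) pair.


in Session below, arrows point writer -> reader
forward on Session — v1 reading data written by v2:
  kind <- kind (Kind -> Kind, writer optional)
  geo <- geo (Geo -> Geo, writer optional)
  weight <- weight (float32 -> float32, writer optional)
  no writer field matches reader score
  title <- title (string -> string, writer optional)
  rating <- rating (string -> float64, writer required)
  avatar <- avatar (bytes -> bytes, writer required)
  writer version: unknown to reader
  writer city: unknown to reader
  no writer field matches reader geo.price
  geo.zip <- geo.zip (int32 -> int32, writer required)
  geo.height <- geo.height (float32 -> float32, writer optional)
  geo.duration <- geo.duration (int64 -> int64, writer optional)
  violation R2 at city
  violation R3 at rating
  violation R1 at score
  violation R2 at version
  violation R1 at weight
  violation R4 at weight
  => forward: BREAKING (6)
checking off the Session differences that do not matter here:
  removed field price from record Geo -> affects backward compatibility only, which is not asked

forward: BREAKING [(city, R2), (rating, R3), (score, R1), (version, R2), (weight, R1), (weight, R4)]


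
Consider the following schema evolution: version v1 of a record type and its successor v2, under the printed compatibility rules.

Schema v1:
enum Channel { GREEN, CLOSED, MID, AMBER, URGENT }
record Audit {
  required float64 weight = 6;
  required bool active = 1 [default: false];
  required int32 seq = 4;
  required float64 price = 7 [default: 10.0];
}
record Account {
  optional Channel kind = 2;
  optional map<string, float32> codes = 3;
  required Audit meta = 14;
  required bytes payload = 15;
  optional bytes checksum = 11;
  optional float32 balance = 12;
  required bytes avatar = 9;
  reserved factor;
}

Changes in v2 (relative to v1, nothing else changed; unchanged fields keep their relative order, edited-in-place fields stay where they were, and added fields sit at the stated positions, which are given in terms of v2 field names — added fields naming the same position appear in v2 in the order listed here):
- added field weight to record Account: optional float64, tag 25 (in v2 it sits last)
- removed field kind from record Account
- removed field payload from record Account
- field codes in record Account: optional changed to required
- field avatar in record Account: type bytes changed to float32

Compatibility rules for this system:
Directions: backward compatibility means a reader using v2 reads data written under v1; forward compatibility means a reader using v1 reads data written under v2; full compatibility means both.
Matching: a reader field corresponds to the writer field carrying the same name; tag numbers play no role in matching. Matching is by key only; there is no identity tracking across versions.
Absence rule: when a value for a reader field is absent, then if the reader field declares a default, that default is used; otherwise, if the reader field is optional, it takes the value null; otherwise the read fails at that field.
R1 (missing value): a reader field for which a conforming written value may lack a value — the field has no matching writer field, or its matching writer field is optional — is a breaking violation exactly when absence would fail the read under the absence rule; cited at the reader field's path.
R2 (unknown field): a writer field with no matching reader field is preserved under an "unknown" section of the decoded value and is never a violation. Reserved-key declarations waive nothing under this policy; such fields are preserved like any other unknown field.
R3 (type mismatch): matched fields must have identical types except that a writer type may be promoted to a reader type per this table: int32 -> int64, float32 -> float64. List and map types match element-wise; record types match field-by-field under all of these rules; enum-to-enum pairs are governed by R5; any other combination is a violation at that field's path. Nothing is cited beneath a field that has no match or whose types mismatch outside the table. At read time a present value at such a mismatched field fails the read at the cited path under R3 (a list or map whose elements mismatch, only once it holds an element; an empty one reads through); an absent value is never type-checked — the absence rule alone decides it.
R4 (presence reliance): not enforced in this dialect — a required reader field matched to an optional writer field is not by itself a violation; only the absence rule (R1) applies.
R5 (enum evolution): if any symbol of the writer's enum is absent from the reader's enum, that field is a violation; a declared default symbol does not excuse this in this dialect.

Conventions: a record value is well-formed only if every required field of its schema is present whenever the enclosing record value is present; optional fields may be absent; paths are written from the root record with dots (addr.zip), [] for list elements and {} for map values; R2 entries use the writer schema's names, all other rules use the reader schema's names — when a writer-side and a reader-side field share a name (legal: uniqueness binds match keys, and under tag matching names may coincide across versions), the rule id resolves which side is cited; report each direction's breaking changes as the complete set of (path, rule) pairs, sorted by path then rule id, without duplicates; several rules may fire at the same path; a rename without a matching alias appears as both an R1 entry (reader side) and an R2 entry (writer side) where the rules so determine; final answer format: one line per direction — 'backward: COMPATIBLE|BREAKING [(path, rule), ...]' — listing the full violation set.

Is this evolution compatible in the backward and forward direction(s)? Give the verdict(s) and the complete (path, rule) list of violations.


backward: BREAKING [(avatar, R3), (codes, R1)]; forward: BREAKING [(avatar, R3), (payload, R1)]

in Account below, arrows point writer -> reader
backward pass over Account, reader schema v2, writer schema v1:
  codes <- codes (map<string, float32> -> map<string, float32>, writer optional)
  meta <- meta (Audit -> Audit, writer required)
  checksum <- checksum (bytes -> bytes, writer optional)
  balance <- balance (float32 -> float32, writer optional)
  avatar <- avatar (bytes -> float32, writer required)
  weight: no writer-side match
  leftover writer field: kind
  leftover writer field: payload
  meta.weight <- meta.weight (float64 -> float64, writer required)
  meta.active <- meta.active (bool -> bool, writer required)
  meta.seq <- meta.seq (int32 -> int32, writer required)
  meta.price <- meta.price (float64 -> float64, writer required)
  R3 fires at avatar
  R1 fires at codes
  => 2 violation(s): backward is BREAKING for Account
forward pass over Account, reader schema v1, writer schema v2:
  kind: no writer-side match
  codes <- codes (map<string, float32> -> map<string, float32>, writer required)
  meta <- meta (Audit -> Audit, writer required)
  payload: no writer-side match
  checksum <- checksum (bytes -> bytes, writer optional)
  balance <- balance (float32 -> float32, writer optional)
  avatar <- avatar (float32 -> bytes, writer required)
  leftover writer field: weight
  meta.weight <- meta.weight (float64 -> float64, writer required)
  meta.active <- meta.active (bool -> bool, writer required)
  meta.seq <- meta.seq (int32 -> int32, writer required)
  meta.price <- meta.price (float64 -> float64, writer required)
  R3 fires at avatar
  R1 fires at payload
  => 2 violation(s): forward is BREAKING for Account


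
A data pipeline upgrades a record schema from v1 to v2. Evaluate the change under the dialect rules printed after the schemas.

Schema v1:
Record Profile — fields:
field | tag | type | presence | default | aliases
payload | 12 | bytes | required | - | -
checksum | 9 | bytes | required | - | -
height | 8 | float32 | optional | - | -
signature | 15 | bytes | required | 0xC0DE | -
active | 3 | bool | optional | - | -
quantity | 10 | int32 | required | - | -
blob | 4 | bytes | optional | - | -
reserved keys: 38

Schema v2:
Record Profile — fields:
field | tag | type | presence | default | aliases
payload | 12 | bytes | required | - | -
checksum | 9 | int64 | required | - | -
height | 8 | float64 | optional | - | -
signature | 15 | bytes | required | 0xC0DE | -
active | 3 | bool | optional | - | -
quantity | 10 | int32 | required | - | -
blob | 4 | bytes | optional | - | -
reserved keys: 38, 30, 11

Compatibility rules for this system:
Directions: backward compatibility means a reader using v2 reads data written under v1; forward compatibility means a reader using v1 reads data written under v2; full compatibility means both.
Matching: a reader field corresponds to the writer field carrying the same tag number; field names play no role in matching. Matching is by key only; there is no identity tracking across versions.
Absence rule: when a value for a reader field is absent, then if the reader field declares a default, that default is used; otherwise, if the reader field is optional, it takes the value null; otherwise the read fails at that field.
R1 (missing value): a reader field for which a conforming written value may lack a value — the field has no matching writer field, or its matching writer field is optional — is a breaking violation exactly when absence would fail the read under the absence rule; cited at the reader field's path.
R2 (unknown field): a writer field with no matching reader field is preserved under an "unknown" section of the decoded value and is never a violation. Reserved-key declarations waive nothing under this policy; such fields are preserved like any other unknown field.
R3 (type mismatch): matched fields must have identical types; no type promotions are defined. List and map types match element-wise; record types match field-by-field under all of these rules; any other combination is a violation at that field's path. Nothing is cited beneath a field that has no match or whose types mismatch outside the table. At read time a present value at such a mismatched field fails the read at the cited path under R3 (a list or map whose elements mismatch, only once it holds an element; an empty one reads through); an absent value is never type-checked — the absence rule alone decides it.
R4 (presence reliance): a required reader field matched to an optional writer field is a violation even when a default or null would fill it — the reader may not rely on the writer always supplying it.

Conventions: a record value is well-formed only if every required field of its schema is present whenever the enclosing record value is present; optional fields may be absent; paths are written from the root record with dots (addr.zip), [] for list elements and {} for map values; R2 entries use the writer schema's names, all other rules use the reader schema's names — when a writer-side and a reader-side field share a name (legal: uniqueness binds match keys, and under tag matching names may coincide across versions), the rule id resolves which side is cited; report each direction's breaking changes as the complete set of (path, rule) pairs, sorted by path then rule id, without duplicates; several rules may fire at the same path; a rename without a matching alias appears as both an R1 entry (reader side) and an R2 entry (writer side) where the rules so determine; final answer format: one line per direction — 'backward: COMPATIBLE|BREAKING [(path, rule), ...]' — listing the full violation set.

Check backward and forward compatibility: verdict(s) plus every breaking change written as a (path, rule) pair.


backward: BREAKING [(checksum, R3), (height, R3)]; forward: BREAKING [(checksum, R3), (height, R3)]

in Profile below, arrows point writer -> reader
backward on Profile — v2 reading data written by v1:
  bytes -> bytes, writer required: payload aligns to payload
  bytes -> int64, writer required: checksum aligns to checksum
  float32 -> float64, writer optional: height aligns to height
  bytes -> bytes, writer required: signature aligns to signature
  bool -> bool, writer optional: active aligns to active
  int32 -> int32, writer required: quantity aligns to quantity
  bytes -> bytes, writer optional: blob aligns to blob
  R3 fires at checksum
  R3 fires at height
  => 2 violation(s): backward is BREAKING for Profile
forward on Profile — v1 reading data written by v2:
  bytes -> bytes, writer required: payload aligns to payload
  int64 -> bytes, writer required: checksum aligns to checksum
  float64 -> float32, writer optional: height aligns to height
  bytes -> bytes, writer required: signature aligns to signature
  bool -> bool, writer optional: active aligns to active
  int32 -> int32, writer required: quantity aligns to quantity
  bytes -> bytes, writer optional: blob aligns to blob
  R3 fires at checksum
  R3 fires at height
  => 2 violation(s): forward is BREAKING for Profile


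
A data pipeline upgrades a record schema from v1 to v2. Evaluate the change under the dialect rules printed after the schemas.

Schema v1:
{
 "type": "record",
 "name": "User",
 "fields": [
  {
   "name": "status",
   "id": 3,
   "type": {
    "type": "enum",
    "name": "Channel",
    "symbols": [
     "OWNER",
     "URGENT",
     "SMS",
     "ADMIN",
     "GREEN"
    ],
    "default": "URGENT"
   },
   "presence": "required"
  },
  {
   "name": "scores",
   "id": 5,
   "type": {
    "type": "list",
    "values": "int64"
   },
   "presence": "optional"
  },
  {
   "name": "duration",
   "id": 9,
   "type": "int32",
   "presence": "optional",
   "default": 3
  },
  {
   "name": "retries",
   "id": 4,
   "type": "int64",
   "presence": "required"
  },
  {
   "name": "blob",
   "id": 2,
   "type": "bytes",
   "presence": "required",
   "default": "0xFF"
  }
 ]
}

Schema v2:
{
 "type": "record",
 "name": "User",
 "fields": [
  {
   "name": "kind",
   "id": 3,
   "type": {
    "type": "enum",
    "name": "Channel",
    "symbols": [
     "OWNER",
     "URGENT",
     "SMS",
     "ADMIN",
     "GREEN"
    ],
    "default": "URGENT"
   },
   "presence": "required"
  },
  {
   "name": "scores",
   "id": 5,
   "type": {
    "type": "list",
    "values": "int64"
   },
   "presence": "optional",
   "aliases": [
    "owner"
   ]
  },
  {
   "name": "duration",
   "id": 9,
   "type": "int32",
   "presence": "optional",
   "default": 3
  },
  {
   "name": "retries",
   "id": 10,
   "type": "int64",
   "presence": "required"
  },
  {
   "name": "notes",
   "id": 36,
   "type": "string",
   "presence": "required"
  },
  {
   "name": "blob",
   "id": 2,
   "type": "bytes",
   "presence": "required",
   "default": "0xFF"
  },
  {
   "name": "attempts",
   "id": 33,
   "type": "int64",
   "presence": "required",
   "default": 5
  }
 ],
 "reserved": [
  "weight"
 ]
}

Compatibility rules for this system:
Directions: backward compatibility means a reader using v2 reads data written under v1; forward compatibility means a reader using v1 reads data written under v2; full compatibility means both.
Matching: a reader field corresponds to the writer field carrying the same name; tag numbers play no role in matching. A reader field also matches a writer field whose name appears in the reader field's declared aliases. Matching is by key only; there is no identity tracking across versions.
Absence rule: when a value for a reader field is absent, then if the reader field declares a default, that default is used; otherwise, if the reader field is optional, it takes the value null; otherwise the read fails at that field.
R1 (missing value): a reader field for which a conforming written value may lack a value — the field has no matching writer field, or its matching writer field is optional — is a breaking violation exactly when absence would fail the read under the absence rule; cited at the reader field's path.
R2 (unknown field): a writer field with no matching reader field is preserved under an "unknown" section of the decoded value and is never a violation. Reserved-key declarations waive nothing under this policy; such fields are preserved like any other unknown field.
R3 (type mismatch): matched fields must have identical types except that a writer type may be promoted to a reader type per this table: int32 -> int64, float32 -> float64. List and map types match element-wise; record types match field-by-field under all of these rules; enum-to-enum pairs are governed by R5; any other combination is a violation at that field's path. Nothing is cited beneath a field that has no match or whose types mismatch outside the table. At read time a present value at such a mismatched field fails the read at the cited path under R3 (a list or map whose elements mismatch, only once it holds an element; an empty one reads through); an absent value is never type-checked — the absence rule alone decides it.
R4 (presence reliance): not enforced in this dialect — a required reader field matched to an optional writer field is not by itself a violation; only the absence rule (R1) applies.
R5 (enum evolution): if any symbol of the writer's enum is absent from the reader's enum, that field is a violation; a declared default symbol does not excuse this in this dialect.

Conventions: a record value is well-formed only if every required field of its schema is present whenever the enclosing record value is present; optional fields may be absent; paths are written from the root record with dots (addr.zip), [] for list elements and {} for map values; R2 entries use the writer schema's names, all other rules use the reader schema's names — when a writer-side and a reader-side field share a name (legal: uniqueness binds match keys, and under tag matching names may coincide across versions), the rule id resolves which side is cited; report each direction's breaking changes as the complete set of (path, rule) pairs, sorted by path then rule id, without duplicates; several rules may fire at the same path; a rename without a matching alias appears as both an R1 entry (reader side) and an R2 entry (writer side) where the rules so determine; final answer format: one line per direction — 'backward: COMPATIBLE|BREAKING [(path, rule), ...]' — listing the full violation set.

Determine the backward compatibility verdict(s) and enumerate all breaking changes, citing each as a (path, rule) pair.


in User below, arrows point writer -> reader
checking backward for User: reader v2 against writer v1:
  no writer field matches reader kind
  writer optional, list<int64> -> list<int64>: reader scores maps from writer scores
  writer optional, int32 -> int32: reader duration maps from writer duration
  writer required, int64 -> int64: reader retries maps from writer retries
  no writer field matches reader notes
  writer required, bytes -> bytes: reader blob maps from writer blob
  no writer field matches reader attempts
  writer field status has no reader counterpart
  violation R1 at kind
  violation R1 at notes
  backward on User therefore BREAKING (2)
diffs on User not affecting the asked answer:
  added field attempts to record User: required int64, tag 33, default 5 (in v2 it sits last) -> fires no rule on User, leaving the asked answer as it is
  field retries in record User: tag 4 changed to 10 -> fires no rule on User, leaving the asked answer as it is

backward: BREAKING [(kind, R1), (notes, R1)]


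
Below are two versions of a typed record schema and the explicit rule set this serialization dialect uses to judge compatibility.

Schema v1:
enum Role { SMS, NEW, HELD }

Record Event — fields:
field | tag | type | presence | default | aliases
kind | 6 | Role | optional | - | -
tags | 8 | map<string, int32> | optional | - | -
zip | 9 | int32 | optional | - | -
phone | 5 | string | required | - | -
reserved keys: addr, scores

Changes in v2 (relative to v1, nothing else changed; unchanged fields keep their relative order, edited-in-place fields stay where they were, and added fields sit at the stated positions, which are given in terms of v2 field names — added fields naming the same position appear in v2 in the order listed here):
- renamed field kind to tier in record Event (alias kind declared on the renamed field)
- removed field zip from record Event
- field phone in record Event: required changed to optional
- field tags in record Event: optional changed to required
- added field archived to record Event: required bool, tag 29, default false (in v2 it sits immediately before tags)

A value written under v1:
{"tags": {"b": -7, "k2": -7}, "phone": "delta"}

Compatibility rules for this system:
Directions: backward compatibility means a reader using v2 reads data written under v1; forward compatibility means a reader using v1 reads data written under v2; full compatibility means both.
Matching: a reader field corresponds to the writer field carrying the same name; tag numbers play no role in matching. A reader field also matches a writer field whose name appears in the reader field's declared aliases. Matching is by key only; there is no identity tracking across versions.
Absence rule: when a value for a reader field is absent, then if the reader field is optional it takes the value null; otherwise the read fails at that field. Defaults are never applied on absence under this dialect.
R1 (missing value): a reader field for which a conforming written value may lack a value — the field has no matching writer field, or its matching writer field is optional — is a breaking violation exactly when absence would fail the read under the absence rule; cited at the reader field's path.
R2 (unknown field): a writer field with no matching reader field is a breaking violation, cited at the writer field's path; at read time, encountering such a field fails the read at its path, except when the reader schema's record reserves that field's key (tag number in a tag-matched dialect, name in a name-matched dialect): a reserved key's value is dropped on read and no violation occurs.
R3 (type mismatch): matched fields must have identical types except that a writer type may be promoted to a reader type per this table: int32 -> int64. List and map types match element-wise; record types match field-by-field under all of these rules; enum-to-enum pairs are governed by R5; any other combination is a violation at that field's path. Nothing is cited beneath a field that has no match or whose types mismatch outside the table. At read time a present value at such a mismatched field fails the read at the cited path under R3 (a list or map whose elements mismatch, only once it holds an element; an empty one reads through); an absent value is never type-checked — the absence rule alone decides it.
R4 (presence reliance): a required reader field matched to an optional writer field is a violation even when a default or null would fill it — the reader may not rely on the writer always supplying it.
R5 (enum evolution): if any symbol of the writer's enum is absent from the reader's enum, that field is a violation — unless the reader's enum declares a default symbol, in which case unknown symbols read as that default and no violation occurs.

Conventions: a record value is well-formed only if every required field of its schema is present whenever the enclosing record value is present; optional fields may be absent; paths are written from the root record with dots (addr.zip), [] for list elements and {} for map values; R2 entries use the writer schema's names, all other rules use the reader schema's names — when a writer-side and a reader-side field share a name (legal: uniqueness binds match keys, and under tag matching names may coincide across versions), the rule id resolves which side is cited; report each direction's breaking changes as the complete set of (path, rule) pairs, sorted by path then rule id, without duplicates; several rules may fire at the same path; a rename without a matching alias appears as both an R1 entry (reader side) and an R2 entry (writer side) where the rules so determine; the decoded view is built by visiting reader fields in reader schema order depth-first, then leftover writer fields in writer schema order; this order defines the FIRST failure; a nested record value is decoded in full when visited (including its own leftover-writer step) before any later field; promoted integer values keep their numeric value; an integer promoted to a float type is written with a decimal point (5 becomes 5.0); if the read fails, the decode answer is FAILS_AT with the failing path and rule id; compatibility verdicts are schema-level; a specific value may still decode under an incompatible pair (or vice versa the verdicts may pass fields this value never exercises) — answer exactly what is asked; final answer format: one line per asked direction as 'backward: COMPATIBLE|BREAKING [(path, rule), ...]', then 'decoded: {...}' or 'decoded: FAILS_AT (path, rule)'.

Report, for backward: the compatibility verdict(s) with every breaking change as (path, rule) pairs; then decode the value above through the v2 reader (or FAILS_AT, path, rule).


backward: BREAKING [(archived, R1), (tags, R1), (tags, R4), (zip, R2)]; decoded: FAILS_AT (archived, R1)

in Event below, arrows point writer -> reader
backward pass over Event, reader schema v2, writer schema v1:
  tier <- kind (Role -> Role, writer optional)
  archived: no writer match
  tags <- tags (map<string, int32> -> map<string, int32>, writer optional)
  phone <- phone (string -> string, writer required)
  writer zip: unknown to reader
  rule R1 violated at archived
  rule R1 violated at tags
  rule R4 violated at tags
  rule R2 violated at zip
  => backward verdict for Event: BREAKING, 4 violation(s)
migrating the Event value to v2:
  tier := null (absent, optional -> null)
  read fails at archived under R1 (no fill)
  => FAILS_AT (archived, R1)
remaining Event differences; none change what is asked:
  renamed field kind to tier in record Event (alias kind declared on the renamed field) -> matters only for Event's forward compatibility — outside the asked direction
  field phone in record Event: required changed to optional -> matters only for Event's forward compatibility — outside the asked direction


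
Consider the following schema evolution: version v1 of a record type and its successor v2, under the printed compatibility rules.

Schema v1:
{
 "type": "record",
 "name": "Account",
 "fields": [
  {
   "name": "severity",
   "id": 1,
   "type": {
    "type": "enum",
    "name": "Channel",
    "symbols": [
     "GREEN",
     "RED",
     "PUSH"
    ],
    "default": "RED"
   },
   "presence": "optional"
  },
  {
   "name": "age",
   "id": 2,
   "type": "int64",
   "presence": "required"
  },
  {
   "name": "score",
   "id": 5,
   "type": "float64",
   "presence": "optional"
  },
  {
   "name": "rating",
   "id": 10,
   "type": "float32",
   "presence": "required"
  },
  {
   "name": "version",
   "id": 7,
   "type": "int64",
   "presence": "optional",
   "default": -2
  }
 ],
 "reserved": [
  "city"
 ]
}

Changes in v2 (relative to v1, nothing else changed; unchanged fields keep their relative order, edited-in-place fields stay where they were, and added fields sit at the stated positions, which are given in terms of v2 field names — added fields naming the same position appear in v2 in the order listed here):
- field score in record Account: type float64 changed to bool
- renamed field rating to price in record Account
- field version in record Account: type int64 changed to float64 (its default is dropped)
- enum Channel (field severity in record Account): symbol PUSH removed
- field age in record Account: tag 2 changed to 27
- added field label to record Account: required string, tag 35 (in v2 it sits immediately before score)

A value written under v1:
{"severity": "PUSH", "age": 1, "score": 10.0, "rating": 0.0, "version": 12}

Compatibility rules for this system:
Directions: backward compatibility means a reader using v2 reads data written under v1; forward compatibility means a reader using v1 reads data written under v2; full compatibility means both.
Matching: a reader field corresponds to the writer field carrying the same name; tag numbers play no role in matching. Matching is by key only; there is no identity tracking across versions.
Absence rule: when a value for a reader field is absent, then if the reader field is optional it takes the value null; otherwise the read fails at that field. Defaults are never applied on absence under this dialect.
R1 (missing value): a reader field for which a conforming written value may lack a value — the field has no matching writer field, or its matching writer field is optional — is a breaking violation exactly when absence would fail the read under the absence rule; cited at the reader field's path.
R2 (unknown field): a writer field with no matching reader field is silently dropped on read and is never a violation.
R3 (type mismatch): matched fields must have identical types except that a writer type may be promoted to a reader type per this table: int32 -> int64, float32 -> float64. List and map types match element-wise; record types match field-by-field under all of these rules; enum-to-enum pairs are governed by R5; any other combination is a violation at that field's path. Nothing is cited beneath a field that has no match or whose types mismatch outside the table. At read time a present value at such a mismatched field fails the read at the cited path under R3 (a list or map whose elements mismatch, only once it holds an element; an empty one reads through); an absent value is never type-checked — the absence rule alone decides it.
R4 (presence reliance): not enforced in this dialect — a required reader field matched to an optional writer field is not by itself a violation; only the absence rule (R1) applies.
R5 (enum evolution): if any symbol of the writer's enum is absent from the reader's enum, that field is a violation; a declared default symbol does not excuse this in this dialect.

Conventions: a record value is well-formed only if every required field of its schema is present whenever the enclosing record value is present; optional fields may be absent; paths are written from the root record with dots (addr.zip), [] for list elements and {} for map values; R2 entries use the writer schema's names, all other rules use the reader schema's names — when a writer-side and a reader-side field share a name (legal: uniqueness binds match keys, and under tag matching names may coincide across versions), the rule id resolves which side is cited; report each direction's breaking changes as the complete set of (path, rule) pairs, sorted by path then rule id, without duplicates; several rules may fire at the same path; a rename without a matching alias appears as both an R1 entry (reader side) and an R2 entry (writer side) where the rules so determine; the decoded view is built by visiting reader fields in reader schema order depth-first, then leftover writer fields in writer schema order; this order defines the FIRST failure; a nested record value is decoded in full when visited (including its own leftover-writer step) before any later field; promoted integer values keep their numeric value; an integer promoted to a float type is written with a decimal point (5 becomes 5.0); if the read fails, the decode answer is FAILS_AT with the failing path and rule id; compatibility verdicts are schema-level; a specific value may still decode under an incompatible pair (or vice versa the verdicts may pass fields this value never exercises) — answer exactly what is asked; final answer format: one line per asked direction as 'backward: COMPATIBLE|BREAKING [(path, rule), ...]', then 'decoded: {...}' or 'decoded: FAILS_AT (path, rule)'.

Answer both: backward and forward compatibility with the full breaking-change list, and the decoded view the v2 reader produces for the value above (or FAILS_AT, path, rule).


each type pair in Account: writer, then reader
backward for Account (reader v2, writer v1):
  severity <- severity (Channel -> Channel, writer optional)
  age <- age (int64 -> int64, writer required)
  label: no writer match
  score <- score (float64 -> bool, writer optional)
  price: no writer match
  version <- version (int64 -> float64, writer optional)
  rating (writer side), unknown to reader
  violation R1 at label
  violation R1 at price
  violation R3 at score
  violation R5 at severity
  violation R3 at version
  => backward: BREAKING (5)
forward for Account (reader v1, writer v2):
  severity <- severity (Channel -> Channel, writer optional)
  age <- age (int64 -> int64, writer required)
  score <- score (bool -> float64, writer optional)
  rating: no writer match
  version <- version (float64 -> int64, writer optional)
  label (writer side), unknown to reader
  price (writer side), unknown to reader
  violation R1 at rating
  violation R3 at score
  violation R3 at version
  => forward: BREAKING (3)
decode (reader v2):
  read fails at severity under R5
  => FAILS_AT (severity, R5)

backward: BREAKING [(label, R1), (price, R1), (score, R3), (severity, R5), (version, R3)]; forward: BREAKING [(rating, R1), (score, R3), (version, R3)]; decoded: FAILS_AT (severity, R5)
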